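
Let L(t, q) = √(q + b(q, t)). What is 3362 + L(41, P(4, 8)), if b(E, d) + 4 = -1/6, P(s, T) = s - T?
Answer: 3362 + 7*I*√6/6 ≈ 3362.0 + 2.8577*I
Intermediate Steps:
b(E, d) = -25/6 (b(E, d) = -4 - 1/6 = -4 - 1*⅙ = -4 - ⅙ = -25/6)
L(t, q) = √(-25/6 + q) (L(t, q) = √(q - 25/6) = √(-25/6 + q))
3362 + L(41, P(4, 8)) = 3362 + √(-150 + 36*(4 - 1*8))/6 = 3362 + √(-150 + 36*(4 - 8))/6 = 3362 + √(-150 + 36*(-4))/6 = 3362 + √(-150 - 144)/6 = 3362 + √(-294)/6 = 3362 + (7*I*√6)/6 = 3362 + 7*I*√6/6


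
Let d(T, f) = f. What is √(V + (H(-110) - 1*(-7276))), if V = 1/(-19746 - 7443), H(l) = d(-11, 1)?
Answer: 4*√37357374837/9063 ≈ 85.305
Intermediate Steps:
H(l) = 1
V = -1/27189 (V = 1/(-27189) = -1/27189 ≈ -3.6780e-5)
√(V + (H(-110) - 1*(-7276))) = √(-1/27189 + (1 - 1*(-7276))) = √(-1/27189 + (1 + 7276)) = √(-1/27189 + 7277) = √(197854352/27189) = 4*√37357374837/9063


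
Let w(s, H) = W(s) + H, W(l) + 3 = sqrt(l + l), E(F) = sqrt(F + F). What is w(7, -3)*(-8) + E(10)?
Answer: 48 - 8*sqrt(14) + 2*sqrt(5) ≈ 22.539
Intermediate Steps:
E(F) = sqrt(2)*sqrt(F) (E(F) = sqrt(2*F) = sqrt(2)*sqrt(F))
W(l) = -3 + sqrt(2)*sqrt(l) (W(l) = -3 + sqrt(l + l) = -3 + sqrt(2*l) = -3 + sqrt(2)*sqrt(l))
w(s, H) = -3 + H + sqrt(2)*sqrt(s) (w(s, H) = (-3 + sqrt(2)*sqrt(s)) + H = -3 + H + sqrt(2)*sqrt(s))
w(7, -3)*(-8) + E(10) = (-3 - 3 + sqrt(2)*sqrt(7))*(-8) + sqrt(2)*sqrt(10) = (-3 - 3 + sqrt(14))*(-8) + 2*sqrt(5) = (-6 + sqrt(14))*(-8) + 2*sqrt(5) = (48 - 8*sqrt(14)) + 2*sqrt(5) = 48 - 8*sqrt(14) + 2*sqrt(5)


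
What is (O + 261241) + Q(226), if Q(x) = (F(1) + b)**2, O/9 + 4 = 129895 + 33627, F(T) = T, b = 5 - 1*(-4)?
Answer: 1733003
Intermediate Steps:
b = 9 (b = 5 + 4 = 9)
O = 1471662 (O = -36 + 9*(129895 + 33627) = -36 + 9*163522 = -36 + 1471698 = 1471662)
Q(x) = 100 (Q(x) = (1 + 9)**2 = 10**2 = 100)
(O + 261241) + Q(226) = (1471662 + 261241) + 100 = 1732903 + 100 = 1733003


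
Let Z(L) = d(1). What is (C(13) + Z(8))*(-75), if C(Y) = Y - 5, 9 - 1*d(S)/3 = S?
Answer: -2400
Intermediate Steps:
d(S) = 27 - 3*S
Z(L) = 24 (Z(L) = 27 - 3*1 = 27 - 3 = 24)
C(Y) = -5 + Y
(C(13) + Z(8))*(-75) = ((-5 + 13) + 24)*(-75) = (8 + 24)*(-75) = 32*(-75) = -2400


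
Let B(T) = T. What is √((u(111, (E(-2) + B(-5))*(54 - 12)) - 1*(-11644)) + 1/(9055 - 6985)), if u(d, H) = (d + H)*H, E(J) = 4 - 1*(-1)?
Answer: √5543708630/690 ≈ 107.91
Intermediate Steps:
E(J) = 5 (E(J) = 4 + 1 = 5)
u(d, H) = H*(H + d) (u(d, H) = (H + d)*H = H*(H + d))
√((u(111, (E(-2) + B(-5))*(54 - 12)) - 1*(-11644)) + 1/(9055 - 6985)) = √((((5 - 5)*(54 - 12))*((5 - 5)*(54 - 12) + 111) - 1*(-11644)) + 1/(9055 - 6985)) = √(((0*42)*(0*42 + 111) + 11644) + 1/2070) = √((0*(0 + 111) + 11644) + 1/2070) = √((0*111 + 11644) + 1/2070) = √((0 + 11644) + 1/2070) = √(11644 + 1/2070) = √(24103081/2070) = √5543708630/690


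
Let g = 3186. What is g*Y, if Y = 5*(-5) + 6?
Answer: -60534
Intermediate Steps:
Y = -19 (Y = -25 + 6 = -19)
g*Y = 3186*(-19) = -60534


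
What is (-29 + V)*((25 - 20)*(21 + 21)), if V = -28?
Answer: -11970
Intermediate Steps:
(-29 + V)*((25 - 20)*(21 + 21)) = (-29 - 28)*((25 - 20)*(21 + 21)) = -285*42 = -57*210 = -11970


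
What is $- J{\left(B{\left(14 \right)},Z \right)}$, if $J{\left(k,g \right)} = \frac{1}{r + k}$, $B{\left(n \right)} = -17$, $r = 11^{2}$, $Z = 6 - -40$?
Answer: $- \frac{1}{104} \approx -0.0096154$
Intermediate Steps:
$Z = 46$ ($Z = 6 + 40 = 46$)
$r = 121$
$J{\left(k,g \right)} = \frac{1}{121 + k}$
$- J{\left(B{\left(14 \right)},Z \right)} = - \frac{1}{121 - 17} = - \frac{1}{104}$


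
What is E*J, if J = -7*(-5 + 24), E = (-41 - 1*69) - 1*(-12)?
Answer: 13034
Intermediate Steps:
E = -98 (E = (-41 - 69) + 12 = -110 + 12 = -98)
J = -133 (J = -7*19 = -133)
E*J = -98*(-133) = 13034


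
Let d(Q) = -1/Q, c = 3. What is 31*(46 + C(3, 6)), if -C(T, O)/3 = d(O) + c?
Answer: 2325/2 ≈ 1162.5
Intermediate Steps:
C(T, O) = -9 + 3/O (C(T, O) = -3*(-1/O + 3) = -3*(3 - 1/O) = -9 + 3/O)
31*(46 + C(3, 6)) = 31*(46 + (-9 + 3/6)) = 31*(46 + (-9 + 3*(⅙))) = 31*(46 + (-9 + ½)) = 31*(46 - 17/2) = 31*(75/2) = 2325/2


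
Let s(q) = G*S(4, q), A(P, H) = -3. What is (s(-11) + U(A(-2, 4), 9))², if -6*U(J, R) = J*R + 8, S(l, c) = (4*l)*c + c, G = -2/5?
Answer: 5470921/900 ≈ 6078.8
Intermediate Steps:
G = -⅖ (G = -2*⅕ = -⅖ ≈ -0.40000)
S(l, c) = c + 4*c*l (S(l, c) = 4*c*l + c = c + 4*c*l)
U(J, R) = -4/3 - J*R/6 (U(J, R) = -(J*R + 8)/6 = -(8 + J*R)/6 = -4/3 - J*R/6)
s(q) = -34*q/5 (s(q) = -2*q*(1 + 4*4)/5 = -2*q*(1 + 16)/5 = -2*q*17/5 = -34*q/5)
(s(-11) + U(A(-2, 4), 9))² = (-34/5*(-11) + (-4/3 - ⅙*(-3)*9))² = (374/5 + (-4/3 + 9/2))² = (374/5 + 19/6)² = (2339/30)² = 5470921/900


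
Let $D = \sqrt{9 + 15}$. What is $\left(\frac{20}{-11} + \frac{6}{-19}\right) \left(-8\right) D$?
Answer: $\frac{7136 \sqrt{6}}{209} \approx 83.634$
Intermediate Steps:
$D = 2 \sqrt{6}$ ($D = \sqrt{24} = 2 \sqrt{6} \approx 4.899$)
$\left(\frac{20}{-11} + \frac{6}{-19}\right) \left(-8\right) D = \left(\frac{20}{-11} + \frac{6}{-19}\right) \left(-8\right) 2 \sqrt{6} = \left(20 \left(- \frac{1}{11}\right) + 6 \left(- \frac{1}{19}\right)\right) \left(-8\right) 2 \sqrt{6} = \left(- \frac{20}{11} - \frac{6}{19}\right) \left(-8\right) 2 \sqrt{6} = \left(- \frac{446}{209}\right) \left(-8\right) 2 \sqrt{6} = \frac{3568 \cdot 2 \sqrt{6}}{209} = \frac{7136 \sqrt{6}}{209}$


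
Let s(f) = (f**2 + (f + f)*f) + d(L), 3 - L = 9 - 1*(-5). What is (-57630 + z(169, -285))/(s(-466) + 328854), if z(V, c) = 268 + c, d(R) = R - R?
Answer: -3391/57666 ≈ -0.058804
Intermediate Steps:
L = -11 (L = 3 - (9 - 1*(-5)) = 3 - (9 + 5) = 3 - 1*14 = 3 - 14 = -11)
d(R) = 0
s(f) = 3*f**2 (s(f) = (f**2 + (f + f)*f) + 0 = (f**2 + (2*f)*f) + 0 = (f**2 + 2*f**2) + 0 = 3*f**2 + 0 = 3*f**2)
(-57630 + z(169, -285))/(s(-466) + 328854) = (-57630 + (268 - 285))/(3*(-466)**2 + 328854) = (-57630 - 17)/(3*217156 + 328854) = -57647/(651468 + 328854) = -57647/980322 = -57647*1/980322 = -3391/57666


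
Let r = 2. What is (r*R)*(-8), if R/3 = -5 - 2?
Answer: 336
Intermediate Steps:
R = -21 (R = 3*(-5 - 2) = 3*(-7) = -21)
(r*R)*(-8) = (2*(-21))*(-8) = -42*(-8) = 336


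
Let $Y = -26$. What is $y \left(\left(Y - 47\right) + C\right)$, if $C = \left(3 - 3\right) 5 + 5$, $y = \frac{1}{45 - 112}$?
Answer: $\frac{68}{67} \approx 1.0149$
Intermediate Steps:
$y = - \frac{1}{67}$ ($y = \frac{1}{-67} = - \frac{1}{67} \approx -0.014925$)
$C = 5$ ($C = \left(3 - 3\right) 5 + 5 = 0 \cdot 5 + 5 = 0 + 5 = 5$)
$y \left(\left(Y - 47\right) + C\right) = - \frac{\left(-26 - 47\right) + 5}{67} = - \frac{-73 + 5}{67} = \left(- \frac{1}{67}\right) \left(-68\right) = \frac{68}{67}$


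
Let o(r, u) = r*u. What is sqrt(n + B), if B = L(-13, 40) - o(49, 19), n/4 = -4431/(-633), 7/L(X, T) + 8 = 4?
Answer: I*sqrt(3619)/2 ≈ 30.079*I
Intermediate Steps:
L(X, T) = -7/4 (L(X, T) = 7/(-8 + 4) = 7/(-4) = 7*(-1/4) = -7/4)
n = 28 (n = 4*(-4431/(-633)) = 4*(-4431*(-1/633)) = 4*7 = 28)
B = -3731/4 (B = -7/4 - 49*19 = -7/4 - 1*931 = -7/4 - 931 = -3731/4 ≈ -932.75)
sqrt(n + B) = sqrt(28 - 3731/4) = sqrt(-3619/4) = I*sqrt(3619)/2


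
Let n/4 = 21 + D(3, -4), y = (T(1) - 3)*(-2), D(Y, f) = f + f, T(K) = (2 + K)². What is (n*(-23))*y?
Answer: 14352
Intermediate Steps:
D(Y, f) = 2*f
y = -12 (y = ((2 + 1)² - 3)*(-2) = (3² - 3)*(-2) = (9 - 3)*(-2) = 6*(-2) = -12)
n = 52 (n = 4*(21 + 2*(-4)) = 4*(21 - 8) = 4*13 = 52)
(n*(-23))*y = (52*(-23))*(-12) = -1196*(-12) = 14352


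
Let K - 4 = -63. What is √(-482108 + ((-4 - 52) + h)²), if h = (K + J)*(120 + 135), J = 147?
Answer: 2*√125140337 ≈ 22373.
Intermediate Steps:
K = -59 (K = 4 - 63 = -59)
h = 22440 (h = (-59 + 147)*(120 + 135) = 88*255 = 22440)
√(-482108 + ((-4 - 52) + h)²) = √(-482108 + ((-4 - 52) + 22440)²) = √(-482108 + (-56 + 22440)²) = √(-482108 + 22384²) = √(-482108 + 501043456) = √500561348 = 2*√125140337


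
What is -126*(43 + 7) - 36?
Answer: -6336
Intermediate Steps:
-126*(43 + 7) - 36 = -126*50 - 36 = -6300 - 36 = -6336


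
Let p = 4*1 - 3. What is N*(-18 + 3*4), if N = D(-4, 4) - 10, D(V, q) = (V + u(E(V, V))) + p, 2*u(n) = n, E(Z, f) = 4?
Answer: 66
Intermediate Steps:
u(n) = n/2
p = 1 (p = 4 - 3 = 1)
D(V, q) = 3 + V (D(V, q) = (V + (½)*4) + 1 = (V + 2) + 1 = (2 + V) + 1 = 3 + V)
N = -11 (N = (3 - 4) - 10 = -1 - 10 = -11)
N*(-18 + 3*4) = -11*(-18 + 3*4) = -11*(-18 + 12) = -11*(-6) = 66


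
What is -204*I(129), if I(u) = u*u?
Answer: -3394764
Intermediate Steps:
I(u) = u²
-204*I(129) = -204*129² = -204*16641 = -3394764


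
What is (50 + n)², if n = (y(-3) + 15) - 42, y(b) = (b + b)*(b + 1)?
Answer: 1225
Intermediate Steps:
y(b) = 2*b*(1 + b) (y(b) = (2*b)*(1 + b) = 2*b*(1 + b))
n = -15 (n = (2*(-3)*(1 - 3) + 15) - 42 = (2*(-3)*(-2) + 15) - 42 = (12 + 15) - 42 = 27 - 42 = -15)
(50 + n)² = (50 - 15)² = 35² = 1225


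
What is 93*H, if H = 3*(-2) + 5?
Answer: -93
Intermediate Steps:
H = -1 (H = -6 + 5 = -1)
93*H = 93*(-1) = -93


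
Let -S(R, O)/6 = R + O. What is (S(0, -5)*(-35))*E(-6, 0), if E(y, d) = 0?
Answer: 0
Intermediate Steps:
S(R, O) = -6*O - 6*R (S(R, O) = -6*(R + O) = -6*(O + R) = -6*O - 6*R)
(S(0, -5)*(-35))*E(-6, 0) = ((-6*(-5) - 6*0)*(-35))*0 = ((30 + 0)*(-35))*0 = (30*(-35))*0 = -1050*0 = 0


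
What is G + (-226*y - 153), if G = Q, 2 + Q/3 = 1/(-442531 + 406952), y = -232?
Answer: 1859821064/35579 ≈ 52273.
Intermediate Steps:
Q = -213477/35579 (Q = -6 + 3/(-442531 + 406952) = -6 + 3/(-35579) = -6 + 3*(-1/35579) = -6 - 3/35579 = -213477/35579 ≈ -6.0001)
G = -213477/35579 ≈ -6.0001
G + (-226*y - 153) = -213477/35579 + (-226*(-232) - 153) = -213477/35579 + (52432 - 153) = -213477/35579 + 52279 = 1859821064/35579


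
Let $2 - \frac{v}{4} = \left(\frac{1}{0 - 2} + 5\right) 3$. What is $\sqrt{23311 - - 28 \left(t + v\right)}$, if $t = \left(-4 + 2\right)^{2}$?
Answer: $\sqrt{22135} \approx 148.78$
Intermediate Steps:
$v = -46$ ($v = 8 - 4 \left(\frac{1}{0 - 2} + 5\right) 3 = 8 - 4 \left(\frac{1}{-2} + 5\right) 3 = 8 - 4 \left(- \frac{1}{2} + 5\right) 3 = 8 - 4 \cdot \frac{9}{2} \cdot 3 = 8 - 54 = -46$)
$t = 4$ ($t = \left(-2\right)^{2} = 4$)
$\sqrt{23311 - - 28 \left(t + v\right)} = \sqrt{23311 - - 28 \left(4 - 46\right)} = \sqrt{23311 - \left(-28\right) \left(-42\right)} = \sqrt{23311 - 1176} = \sqrt{22135}$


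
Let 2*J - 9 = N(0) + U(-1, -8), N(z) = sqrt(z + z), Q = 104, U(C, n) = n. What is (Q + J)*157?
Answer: 32813/2 ≈ 16407.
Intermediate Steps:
N(z) = sqrt(2)*sqrt(z) (N(z) = sqrt(2*z) = sqrt(2)*sqrt(z))
J = 1/2 (J = 9/2 + (sqrt(2)*sqrt(0) - 8)/2 = 9/2 + (sqrt(2)*0 - 8)/2 = 9/2 + (0 - 8)/2 = 9/2 + (1/2)*(-8) = 9/2 - 4 = 1/2 ≈ 0.50000)
(Q + J)*157 = (104 + 1/2)*157 = (209/2)*157 = 32813/2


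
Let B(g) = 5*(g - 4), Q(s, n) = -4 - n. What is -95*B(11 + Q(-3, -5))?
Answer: -3800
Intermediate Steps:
B(g) = -20 + 5*g (B(g) = 5*(-4 + g) = -20 + 5*g)
-95*B(11 + Q(-3, -5)) = -95*(-20 + 5*(11 + (-4 - 1*(-5)))) = -95*(-20 + 5*(11 + (-4 + 5))) = -95*(-20 + 5*(11 + 1)) = -95*(-20 + 5*12) = -95*(-20 + 60) = -95*40 = -3800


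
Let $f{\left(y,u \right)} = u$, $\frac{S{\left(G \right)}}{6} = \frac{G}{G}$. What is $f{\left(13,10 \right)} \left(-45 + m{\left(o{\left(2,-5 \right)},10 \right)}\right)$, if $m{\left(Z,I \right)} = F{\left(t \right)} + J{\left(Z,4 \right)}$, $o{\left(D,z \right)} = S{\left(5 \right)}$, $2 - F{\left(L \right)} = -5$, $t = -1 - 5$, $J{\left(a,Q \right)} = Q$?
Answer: $-340$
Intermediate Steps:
$t = -6$
$F{\left(L \right)} = 7$ ($F{\left(L \right)} = 2 - -5 = 2 + 5 = 7$)
$S{\left(G \right)} = 6$ ($S{\left(G \right)} = 6 \frac{G}{G} = 6 \cdot 1 = 6$)
$o{\left(D,z \right)} = 6$
$m{\left(Z,I \right)} = 11$ ($m{\left(Z,I \right)} = 7 + 4 = 11$)
$f{\left(13,10 \right)} \left(-45 + m{\left(o{\left(2,-5 \right)},10 \right)}\right) = 10 \left(-45 + 11\right) = 10 \left(-34\right) = -340$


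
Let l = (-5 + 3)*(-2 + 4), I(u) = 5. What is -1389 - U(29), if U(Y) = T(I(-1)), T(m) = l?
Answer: -1385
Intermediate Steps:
l = -4 (l = -2*2 = -4)
T(m) = -4
U(Y) = -4
-1389 - U(29) = -1389 - 1*(-4) = -1389 + 4 = -1385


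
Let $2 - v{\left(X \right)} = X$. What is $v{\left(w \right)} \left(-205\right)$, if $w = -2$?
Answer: $-820$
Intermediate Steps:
$v{\left(X \right)} = 2 - X$
$v{\left(w \right)} \left(-205\right) = \left(2 - -2\right) \left(-205\right) = \left(2 + 2\right) \left(-205\right) = 4 \left(-205\right) = -820$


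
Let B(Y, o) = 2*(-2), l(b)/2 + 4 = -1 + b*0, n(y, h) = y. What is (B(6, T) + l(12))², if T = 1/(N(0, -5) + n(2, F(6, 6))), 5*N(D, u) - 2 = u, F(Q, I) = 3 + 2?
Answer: 196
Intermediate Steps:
F(Q, I) = 5
N(D, u) = ⅖ + u/5
T = 5/7 (T = 1/((⅖ + (⅕)*(-5)) + 2) = 1/((⅖ - 1) + 2) = 1/(-⅗ + 2) = 1/(7/5) = 5/7 ≈ 0.71429)
l(b) = -10 (l(b) = -8 + 2*(-1 + b*0) = -8 + 2*(-1 + 0) = -8 + 2*(-1) = -8 - 2 = -10)
B(Y, o) = -4
(B(6, T) + l(12))² = (-4 - 10)² = (-14)² = 196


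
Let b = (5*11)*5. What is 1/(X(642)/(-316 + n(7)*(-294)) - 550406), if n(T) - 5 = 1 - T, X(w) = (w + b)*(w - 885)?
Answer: -22/11886101 ≈ -1.8509e-6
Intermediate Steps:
b = 275 (b = 55*5 = 275)
X(w) = (-885 + w)*(275 + w) (X(w) = (w + 275)*(w - 885) = (275 + w)*(-885 + w) = (-885 + w)*(275 + w))
n(T) = 6 - T (n(T) = 5 + (1 - T) = 6 - T)
1/(X(642)/(-316 + n(7)*(-294)) - 550406) = 1/((-243375 + 642² - 610*642)/(-316 + (6 - 1*7)*(-294)) - 550406) = 1/((-243375 + 412164 - 391620)/(-316 + (6 - 7)*(-294)) - 550406) = 1/(-222831/(-316 - 1*(-294)) - 550406) = 1/(-222831/(-316 + 294) - 550406) = 1/(-222831/(-22) - 550406) = 1/(-222831*(-1/22) - 550406) = 1/(222831/22 - 550406) = 1/(-11886101/22) = -22/11886101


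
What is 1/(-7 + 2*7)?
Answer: 1/7 ≈ 0.14286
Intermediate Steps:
1/(-7 + 2*7) = 1/(-7 + 14) = 1/7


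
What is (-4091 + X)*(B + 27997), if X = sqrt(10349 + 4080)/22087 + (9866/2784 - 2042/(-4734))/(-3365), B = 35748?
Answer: -192755612825856949/739147824 + 63745*sqrt(14429)/22087 ≈ -2.6078e+8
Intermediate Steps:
X = -4365881/3695739120 + sqrt(14429)/22087 (X = sqrt(14429)*(1/22087) + (9866*(1/2784) - 2042*(-1/4734))*(-1/3365) = sqrt(14429)/22087 + (4933/1392 + 1021/2367)*(-1/3365) = sqrt(14429)/22087 + (4365881/1098288)*(-1/3365) = sqrt(14429)/22087 - 4365881/3695739120 = -4365881/3695739120 + sqrt(14429)/22087 ≈ 0.0042572)
(-4091 + X)*(B + 27997) = (-4091 + (-4365881/3695739120 + sqrt(14429)/22087))*(35748 + 27997) = (-15119273105801/3695739120 + sqrt(14429)/22087)*63745 = -192755612825856949/739147824 + 63745*sqrt(14429)/22087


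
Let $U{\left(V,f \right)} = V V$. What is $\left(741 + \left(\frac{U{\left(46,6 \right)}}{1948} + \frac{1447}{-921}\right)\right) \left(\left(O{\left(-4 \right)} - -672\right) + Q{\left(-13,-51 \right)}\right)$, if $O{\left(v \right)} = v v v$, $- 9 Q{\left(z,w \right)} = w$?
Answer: $\frac{611471630707}{1345581} \approx 4.5443 \cdot 10^{5}$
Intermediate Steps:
$Q{\left(z,w \right)} = - \frac{w}{9}$
$O{\left(v \right)} = v^{3}$ ($O{\left(v \right)} = v^{2} v = v^{3}$)
$U{\left(V,f \right)} = V^{2}$
$\left(741 + \left(\frac{U{\left(46,6 \right)}}{1948} + \frac{1447}{-921}\right)\right) \left(\left(O{\left(-4 \right)} - -672\right) + Q{\left(-13,-51 \right)}\right) = \left(741 + \left(\frac{46^{2}}{1948} + \frac{1447}{-921}\right)\right) \left(\left(\left(-4\right)^{3} - -672\right) - - \frac{17}{3}\right) = \left(741 + \left(2116 \cdot \frac{1}{1948} + 1447 \left(- \frac{1}{921}\right)\right)\right) \left(\left(-64 + 672\right) + \frac{17}{3}\right) = \left(741 + \left(\frac{529}{487} - \frac{1447}{921}\right)\right) \left(608 + \frac{17}{3}\right) = \left(741 - \frac{217480}{448527}\right) \frac{1841}{3} = \frac{332141027}{448527} \cdot \frac{1841}{3} = \frac{611471630707}{1345581}$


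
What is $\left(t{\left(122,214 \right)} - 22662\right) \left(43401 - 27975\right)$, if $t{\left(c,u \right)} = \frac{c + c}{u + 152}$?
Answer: $-349573728$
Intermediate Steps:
$t{\left(c,u \right)} = \frac{2 c}{152 + u}$
$\left(t{\left(122,214 \right)} - 22662\right) \left(43401 - 27975\right) = \left(2 \cdot 122 \frac{1}{152 + 214} - 22662\right) \left(43401 - 27975\right) = \left(2 \cdot 122 \cdot \frac{1}{366} - 22662\right) 15426 = \left(\frac{2}{3} - 22662\right) 15426 = \left(- \frac{67984}{3}\right) 15426 = -349573728$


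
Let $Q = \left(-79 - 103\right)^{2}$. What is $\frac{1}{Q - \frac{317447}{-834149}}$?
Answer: $\frac{834149}{27630668923} \approx 3.0189 \cdot 10^{-5}$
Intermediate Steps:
$Q = 33124$ ($Q = \left(-182\right)^{2} = 33124$)
$\frac{1}{Q - \frac{317447}{-834149}} = \frac{1}{33124 - \frac{317447}{-834149}} = \frac{1}{33124 - - \frac{317447}{834149}} = \frac{1}{33124 + \frac{317447}{834149}} = \frac{1}{\frac{27630668923}{834149}} = \frac{834149}{27630668923}$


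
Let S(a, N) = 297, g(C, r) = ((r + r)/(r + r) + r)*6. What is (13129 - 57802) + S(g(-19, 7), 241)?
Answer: -44376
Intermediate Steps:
g(C, r) = 6 + 6*r (g(C, r) = ((2*r)/((2*r)) + r)*6 = ((2*r)*(1/(2*r)) + r)*6 = (1 + r)*6 = 6 + 6*r)
(13129 - 57802) + S(g(-19, 7), 241) = (13129 - 57802) + 297 = -44673 + 297 = -44376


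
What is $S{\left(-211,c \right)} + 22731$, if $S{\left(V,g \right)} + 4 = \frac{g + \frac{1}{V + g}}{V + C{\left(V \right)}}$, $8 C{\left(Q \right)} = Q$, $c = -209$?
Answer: $\frac{4531825727}{199395} \approx 22728.0$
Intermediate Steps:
$C{\left(Q \right)} = \frac{Q}{8}$
$S{\left(V,g \right)} = -4 + \frac{8 \left(g + \frac{1}{V + g}\right)}{9 V}$ ($S{\left(V,g \right)} = -4 + \frac{g + \frac{1}{V + g}}{V + \frac{V}{8}} = -4 + \frac{g + \frac{1}{V + g}}{\frac{9}{8} V} = -4 + \left(g + \frac{1}{V + g}\right) \frac{8}{9 V} = -4 + \frac{8 \left(g + \frac{1}{V + g}\right)}{9 V}$)
$S{\left(-211,c \right)} + 22731 = \frac{4 \left(2 - 9 \left(-211\right)^{2} + 2 \left(-209\right)^{2} - \left(-1477\right) \left(-209\right)\right)}{9 \left(-211\right) \left(-211 - 209\right)} + 22731 = \frac{4}{9} \left(- \frac{1}{211}\right) \frac{1}{-420} \left(2 - 400689 + 2 \cdot 43681 - 308693\right) + 22731 = \frac{4}{9} \left(- \frac{1}{211}\right) \left(- \frac{1}{420}\right) \left(2 - 400689 + 87362 - 308693\right) + 22731 = \frac{4}{9} \left(- \frac{1}{211}\right) \left(- \frac{1}{420}\right) \left(-622018\right) + 22731 = - \frac{622018}{199395} + 22731 = \frac{4531825727}{199395}$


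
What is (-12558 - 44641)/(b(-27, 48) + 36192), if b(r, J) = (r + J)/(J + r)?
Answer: -57199/36193 ≈ -1.5804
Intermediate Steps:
b(r, J) = 1 (b(r, J) = (J + r)/(J + r) = 1)
(-12558 - 44641)/(b(-27, 48) + 36192) = (-12558 - 44641)/(1 + 36192) = -57199/36193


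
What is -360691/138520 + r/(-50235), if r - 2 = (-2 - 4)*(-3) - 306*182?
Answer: -2081525389/1391710440 ≈ -1.4957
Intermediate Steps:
r = -55672 (r = 2 + ((-2 - 4)*(-3) - 306*182) = 2 + (-6*(-3) - 55692) = 2 + (18 - 55692) = 2 - 55674 = -55672)
-360691/138520 + r/(-50235) = -360691/138520 - 55672/(-50235) = -360691*1/138520 - 55672*(-1/50235) = -360691/138520 + 55672/50235 = -2081525389/1391710440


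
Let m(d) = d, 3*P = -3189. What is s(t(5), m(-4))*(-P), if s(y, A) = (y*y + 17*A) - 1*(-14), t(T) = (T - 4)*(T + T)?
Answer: 48898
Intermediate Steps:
P = -1063 (P = (⅓)*(-3189) = -1063)
t(T) = 2*T*(-4 + T) (t(T) = (-4 + T)*(2*T) = 2*T*(-4 + T))
s(y, A) = 14 + y² + 17*A (s(y, A) = (y² + 17*A) + 14 = 14 + y² + 17*A)
s(t(5), m(-4))*(-P) = (14 + (2*5*(-4 + 5))² + 17*(-4))*(-1*(-1063)) = (14 + (2*5*1)² - 68)*1063 = (14 + 10² - 68)*1063 = (14 + 100 - 68)*1063 = 46*1063 = 48898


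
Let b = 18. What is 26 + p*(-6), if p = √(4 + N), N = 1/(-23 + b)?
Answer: 26 - 6*√95/5 ≈ 14.304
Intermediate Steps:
N = -⅕ (N = 1/(-23 + 18) = 1/(-5) = -⅕ ≈ -0.20000)
p = √95/5 (p = √(4 - ⅕) = √(19/5) = √95/5 ≈ 1.9494)
26 + p*(-6) = 26 + (√95/5)*(-6) = 26 - 6*√95/5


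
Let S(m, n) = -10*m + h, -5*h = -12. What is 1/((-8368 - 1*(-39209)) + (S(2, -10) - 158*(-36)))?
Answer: 5/182557 ≈ 2.7389e-5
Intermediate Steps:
h = 12/5 (h = -⅕*(-12) = 12/5 ≈ 2.4000)
S(m, n) = 12/5 - 10*m (S(m, n) = -10*m + 12/5 = 12/5 - 10*m)
1/((-8368 - 1*(-39209)) + (S(2, -10) - 158*(-36))) = 1/((-8368 - 1*(-39209)) + ((12/5 - 10*2) - 158*(-36))) = 1/((-8368 + 39209) + ((12/5 - 20) + 5688)) = 1/(30841 + (-88/5 + 5688)) = 1/(30841 + 28352/5) = 1/(182557/5) = 5/182557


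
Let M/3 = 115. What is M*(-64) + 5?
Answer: -22075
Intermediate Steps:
M = 345 (M = 3*115 = 345)
M*(-64) + 5 = 345*(-64) + 5 = -22080 + 5 = -22075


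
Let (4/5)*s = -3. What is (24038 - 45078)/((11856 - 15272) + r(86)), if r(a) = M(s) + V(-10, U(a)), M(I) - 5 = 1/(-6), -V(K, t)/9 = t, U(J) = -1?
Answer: 126240/20413 ≈ 6.1843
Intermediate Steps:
V(K, t) = -9*t
s = -15/4 (s = (5/4)*(-3) = -15/4 ≈ -3.7500)
M(I) = 29/6 (M(I) = 5 + 1/(-6) = 5 - ⅙ = 29/6)
r(a) = 83/6 (r(a) = 29/6 - 9*(-1) = 29/6 + 9 = 83/6)
(24038 - 45078)/((11856 - 15272) + r(86)) = (24038 - 45078)/((11856 - 15272) + 83/6) = -21040/(-3416 + 83/6) = -21040/(-20413/6) = -21040*(-6/20413) = 126240/20413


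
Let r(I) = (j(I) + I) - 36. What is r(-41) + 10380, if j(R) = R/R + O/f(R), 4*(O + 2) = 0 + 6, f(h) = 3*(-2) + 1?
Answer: 103041/10 ≈ 10304.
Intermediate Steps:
f(h) = -5 (f(h) = -6 + 1 = -5)
O = -½ (O = -2 + (0 + 6)/4 = -2 + (¼)*6 = -2 + 3/2 = -½ ≈ -0.50000)
j(R) = 11/10 (j(R) = R/R - ½/(-5) = 1 - ½*(-⅕) = 1 + ⅒ = 11/10)
r(I) = -349/10 + I (r(I) = (11/10 + I) - 36 = -349/10 + I)
r(-41) + 10380 = (-349/10 - 41) + 10380 = -759/10 + 10380 = 103041/10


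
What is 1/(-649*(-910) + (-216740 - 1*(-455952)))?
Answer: 1/829802 ≈ 1.2051e-6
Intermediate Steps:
1/(-649*(-910) + (-216740 - 1*(-455952))) = 1/(590590 + (-216740 + 455952)) = 1/(590590 + 239212) = 1/829802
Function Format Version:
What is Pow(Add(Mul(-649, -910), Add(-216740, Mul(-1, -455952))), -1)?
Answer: Rational(1, 829802) ≈ 1.2051e-6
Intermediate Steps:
Pow(Add(Mul(-649, -910), Add(-216740, Mul(-1, -455952))), -1) = Pow(Add(590590, Add(-216740, 455952)), -1) = Pow(Add(590590, 239212), -1) = Pow(829802, -1) = Rational(1, 829802)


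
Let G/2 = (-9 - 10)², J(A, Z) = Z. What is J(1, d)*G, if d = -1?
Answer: -722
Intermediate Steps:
G = 722 (G = 2*(-9 - 10)² = 2*(-19)² = 2*361 = 722)
J(1, d)*G = -1*722 = -722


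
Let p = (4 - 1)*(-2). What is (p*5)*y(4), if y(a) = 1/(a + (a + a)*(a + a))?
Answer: -15/34 ≈ -0.44118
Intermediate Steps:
p = -6 (p = 3*(-2) = -6)
y(a) = 1/(a + 4*a²) (y(a) = 1/(a + (2*a)*(2*a)) = 1/(a + 4*a²))
(p*5)*y(4) = (-6*5)*(1/(4*(1 + 4*4))) = -15/(2*(1 + 16)) = -15/(2*17) = -30*1/68 = -15/34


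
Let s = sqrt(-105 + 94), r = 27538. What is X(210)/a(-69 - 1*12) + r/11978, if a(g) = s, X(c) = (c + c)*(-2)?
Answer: 13769/5989 + 840*I*sqrt(11)/11 ≈ 2.299 + 253.27*I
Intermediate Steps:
s = I*sqrt(11) (s = sqrt(-11) = I*sqrt(11) ≈ 3.3166*I)
X(c) = -4*c (X(c) = (2*c)*(-2) = -4*c)
a(g) = I*sqrt(11)
X(210)/a(-69 - 1*12) + r/11978 = (-4*210)/((I*sqrt(11))) + 27538/11978 = -(-840)*I*sqrt(11)/11 + 27538*(1/11978) = 840*I*sqrt(11)/11 + 13769/5989 = 13769/5989 + 840*I*sqrt(11)/11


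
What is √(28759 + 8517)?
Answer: 2*√9319 ≈ 193.07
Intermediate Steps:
√(28759 + 8517) = √37276 = 2*√9319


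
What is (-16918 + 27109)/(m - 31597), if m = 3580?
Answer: -3397/9339 ≈ -0.36374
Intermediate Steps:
(-16918 + 27109)/(m - 31597) = (-16918 + 27109)/(3580 - 31597) = 10191/(-28017) = 10191*(-1/28017) = -3397/9339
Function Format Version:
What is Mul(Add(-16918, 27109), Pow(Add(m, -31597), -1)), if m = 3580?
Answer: Rational(-3397, 9339) ≈ -0.36374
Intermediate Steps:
Mul(Add(-16918, 27109), Pow(Add(m, -31597), -1)) = Mul(Add(-16918, 27109), Pow(Add(3580, -31597), -1)) = Mul(10191, Pow(-28017, -1)) = Mul(10191, Rational(-1, 28017)) = Rational(-3397, 9339)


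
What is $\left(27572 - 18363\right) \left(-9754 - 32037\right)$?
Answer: $-384853319$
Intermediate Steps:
$\left(27572 - 18363\right) \left(-9754 - 32037\right) = 9209 \left(-41791\right) = -384853319$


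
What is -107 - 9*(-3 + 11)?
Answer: -179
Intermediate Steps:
-107 - 9*(-3 + 11) = -107 - 9*8 = -107 - 72 = -179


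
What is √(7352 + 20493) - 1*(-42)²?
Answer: -1764 + √27845 ≈ -1597.1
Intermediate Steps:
√(7352 + 20493) - 1*(-42)² = √27845 - 1*1764 = √27845 - 1764 = -1764 + √27845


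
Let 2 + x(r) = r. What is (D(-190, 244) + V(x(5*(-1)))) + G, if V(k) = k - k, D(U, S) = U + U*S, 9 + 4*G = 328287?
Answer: 71039/2 ≈ 35520.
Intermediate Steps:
x(r) = -2 + r
G = 164139/2 (G = -9/4 + (1/4)*328287 = -9/4 + 328287/4 = 164139/2 ≈ 82070.)
D(U, S) = U + S*U
V(k) = 0
(D(-190, 244) + V(x(5*(-1)))) + G = (-190*(1 + 244) + 0) + 164139/2 = (-190*245 + 0) + 164139/2 = (-46550 + 0) + 164139/2 = -46550 + 164139/2 = 71039/2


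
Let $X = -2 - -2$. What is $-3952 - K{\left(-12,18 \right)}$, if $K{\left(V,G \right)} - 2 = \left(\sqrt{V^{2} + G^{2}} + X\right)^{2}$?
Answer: $-4422$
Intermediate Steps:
$X = 0$ ($X = -2 + 2 = 0$)
$K{\left(V,G \right)} = 2 + G^{2} + V^{2}$ ($K{\left(V,G \right)} = 2 + \left(\sqrt{V^{2} + G^{2}} + 0\right)^{2} = 2 + \left(\sqrt{G^{2} + V^{2}} + 0\right)^{2} = 2 + \left(\sqrt{G^{2} + V^{2}}\right)^{2} = 2 + \left(G^{2} + V^{2}\right) = 2 + G^{2} + V^{2}$)
$-3952 - K{\left(-12,18 \right)} = -3952 - \left(2 + 18^{2} + \left(-12\right)^{2}\right) = -3952 - \left(2 + 324 + 144\right) = -3952 - 470 = -4422$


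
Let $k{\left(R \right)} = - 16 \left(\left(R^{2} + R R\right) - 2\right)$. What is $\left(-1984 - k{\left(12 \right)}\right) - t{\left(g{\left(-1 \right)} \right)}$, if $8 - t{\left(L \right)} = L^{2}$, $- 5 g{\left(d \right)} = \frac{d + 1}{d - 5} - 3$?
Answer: $\frac{64609}{25} \approx 2584.4$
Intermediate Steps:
$g{\left(d \right)} = \frac{3}{5} - \frac{1 + d}{5 \left(-5 + d\right)}$ ($g{\left(d \right)} = - \frac{\frac{d + 1}{d - 5} - 3}{5} = - \frac{\frac{1 + d}{-5 + d} - 3}{5} = - \frac{-3 + \frac{1 + d}{-5 + d}}{5} = \frac{3}{5} - \frac{1 + d}{5 \left(-5 + d\right)}$)
$t{\left(L \right)} = 8 - L^{2}$
$k{\left(R \right)} = 32 - 32 R^{2}$ ($k{\left(R \right)} = - 16 \left(\left(R^{2} + R^{2}\right) - 2\right) = - 16 \left(2 R^{2} - 2\right) = - 16 \left(-2 + 2 R^{2}\right) = 32 - 32 R^{2}$)
$\left(-1984 - k{\left(12 \right)}\right) - t{\left(g{\left(-1 \right)} \right)} = \left(-1984 - \left(32 - 32 \cdot 12^{2}\right)\right) - \left(8 - \left(\frac{2 \left(-8 - 1\right)}{5 \left(-5 - 1\right)}\right)^{2}\right) = \left(-1984 - \left(32 - 4608\right)\right) - \left(8 - \left(\frac{2}{5} \frac{1}{-6} \left(-9\right)\right)^{2}\right) = \left(-1984 - \left(32 - 4608\right)\right) - \left(8 - \left(\frac{2}{5} \left(- \frac{1}{6}\right) \left(-9\right)\right)^{2}\right) = \left(-1984 - -4576\right) - \left(8 - \left(\frac{3}{5}\right)^{2}\right) = \left(-1984 + 4576\right) - \left(8 - \frac{9}{25}\right) = 2592 - \left(8 - \frac{9}{25}\right) = 2592 - \frac{191}{25} = \frac{64609}{25}$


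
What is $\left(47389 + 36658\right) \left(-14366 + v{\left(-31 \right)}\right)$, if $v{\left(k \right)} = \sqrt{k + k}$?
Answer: $-1207419202 + 84047 i \sqrt{62} \approx -1.2074 \cdot 10^{9} + 6.6179 \cdot 10^{5} i$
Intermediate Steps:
$v{\left(k \right)} = \sqrt{2} \sqrt{k}$ ($v{\left(k \right)} = \sqrt{2 k} = \sqrt{2} \sqrt{k}$)
$\left(47389 + 36658\right) \left(-14366 + v{\left(-31 \right)}\right) = \left(47389 + 36658\right) \left(-14366 + \sqrt{2} \sqrt{-31}\right) = 84047 \left(-14366 + \sqrt{2} i \sqrt{31}\right) = 84047 \left(-14366 + i \sqrt{62}\right) = -1207419202 + 84047 i \sqrt{62}$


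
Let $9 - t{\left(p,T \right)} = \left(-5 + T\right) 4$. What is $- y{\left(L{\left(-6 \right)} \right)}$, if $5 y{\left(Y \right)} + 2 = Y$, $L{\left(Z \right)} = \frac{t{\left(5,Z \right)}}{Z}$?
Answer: $\frac{13}{6} \approx 2.1667$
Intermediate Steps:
$t{\left(p,T \right)} = 29 - 4 T$ ($t{\left(p,T \right)} = 9 - \left(-5 + T\right) 4 = 9 - \left(-20 + 4 T\right) = 29 - 4 T$)
$L{\left(Z \right)} = \frac{29 - 4 Z}{Z}$
$y{\left(Y \right)} = - \frac{2}{5} + \frac{Y}{5}$
$- y{\left(L{\left(-6 \right)} \right)} = - (- \frac{2}{5} + \frac{-4 + \frac{29}{-6}}{5}) = - (- \frac{2}{5} + \frac{-4 + 29 \left(- \frac{1}{6}\right)}{5}) = - (- \frac{2}{5} + \frac{-4 - \frac{29}{6}}{5}) = - (- \frac{2}{5} + \frac{1}{5} \left(- \frac{53}{6}\right)) = - (- \frac{2}{5} - \frac{53}{30}) = \left(-1\right) \left(- \frac{13}{6}\right) = \frac{13}{6}$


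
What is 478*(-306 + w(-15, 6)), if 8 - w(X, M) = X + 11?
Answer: -140532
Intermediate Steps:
w(X, M) = -3 - X (w(X, M) = 8 - (X + 11) = 8 - (11 + X) = 8 + (-11 - X) = -3 - X)
478*(-306 + w(-15, 6)) = 478*(-306 + (-3 - 1*(-15))) = 478*(-306 + (-3 + 15)) = 478*(-306 + 12) = 478*(-294) = -140532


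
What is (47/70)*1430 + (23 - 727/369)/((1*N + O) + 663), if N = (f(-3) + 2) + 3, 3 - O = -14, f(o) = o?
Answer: 845723869/880803 ≈ 960.17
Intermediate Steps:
O = 17 (O = 3 - 1*(-14) = 3 + 14 = 17)
N = 2 (N = (-3 + 2) + 3 = -1 + 3 = 2)
(47/70)*1430 + (23 - 727/369)/((1*N + O) + 663) = (47/70)*1430 + (23 - 727/369)/((1*2 + 17) + 663) = (47*(1/70))*1430 + (23 - 727*1/369)/((2 + 17) + 663) = (47/70)*1430 + (23 - 727/369)/(19 + 663) = 6721/7 + (7760/369)/682 = 6721/7 + (7760/369)*(1/682) = 6721/7 + 3880/125829 = 845723869/880803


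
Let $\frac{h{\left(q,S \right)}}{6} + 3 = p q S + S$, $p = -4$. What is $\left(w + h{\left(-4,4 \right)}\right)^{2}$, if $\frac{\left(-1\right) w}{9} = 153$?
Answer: $974169$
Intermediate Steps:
$w = -1377$ ($w = \left(-9\right) 153 = -1377$)
$h{\left(q,S \right)} = -18 + 6 S - 24 S q$ ($h{\left(q,S \right)} = -18 + 6 \left(- 4 q S + S\right) = -18 + 6 \left(- 4 S q + S\right) = -18 + 6 \left(S - 4 S q\right) = -18 - \left(- 6 S + 24 S q\right) = -18 + 6 S - 24 S q$)
$\left(w + h{\left(-4,4 \right)}\right)^{2} = \left(-1377 - \left(-6 - 384\right)\right)^{2} = \left(-1377 + \left(-18 + 24 + 384\right)\right)^{2} = \left(-1377 + 390\right)^{2} = \left(-987\right)^{2} = 974169$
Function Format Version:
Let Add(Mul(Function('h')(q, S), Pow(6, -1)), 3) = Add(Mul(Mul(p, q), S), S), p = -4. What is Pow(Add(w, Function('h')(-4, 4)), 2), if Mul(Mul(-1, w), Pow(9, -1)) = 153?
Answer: 974169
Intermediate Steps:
w = -1377 (w = Mul(-9, 153) = -1377)
Function('h')(q, S) = Add(-18, Mul(6, S), Mul(-24, S, q)) (Function('h')(q, S) = Add(-18, Mul(6, Add(Mul(Mul(-4, q), S), S))) = Add(-18, Mul(6, Add(Mul(-4, S, q), S))) = Add(-18, Mul(6, Add(S, Mul(-4, S, q)))) = Add(-18, Add(Mul(6, S), Mul(-24, S, q))) = Add(-18, Mul(6, S), Mul(-24, S, q)))
Pow(Add(w, Function('h')(-4, 4)), 2) = Pow(Add(-1377, Add(-18, Mul(6, 4), Mul(-24, 4, -4))), 2) = Pow(Add(-1377, Add(-18, 24, 384)), 2) = Pow(Add(-1377, 390), 2) = Pow(-987, 2) = 974169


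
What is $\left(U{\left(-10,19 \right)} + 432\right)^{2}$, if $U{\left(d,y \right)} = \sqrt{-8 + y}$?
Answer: $\left(432 + \sqrt{11}\right)^{2} \approx 1.895 \cdot 10^{5}$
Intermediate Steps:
$\left(U{\left(-10,19 \right)} + 432\right)^{2} = \left(\sqrt{-8 + 19} + 432\right)^{2} = \left(\sqrt{11} + 432\right)^{2} = \left(432 + \sqrt{11}\right)^{2}$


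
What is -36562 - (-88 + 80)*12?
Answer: -36466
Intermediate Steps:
-36562 - (-88 + 80)*12 = -36562 - (-8)*12 = -36562 - 1*(-96) = -36562 + 96 = -36466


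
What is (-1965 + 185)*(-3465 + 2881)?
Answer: 1039520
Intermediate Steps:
(-1965 + 185)*(-3465 + 2881) = -1780*(-584) = 1039520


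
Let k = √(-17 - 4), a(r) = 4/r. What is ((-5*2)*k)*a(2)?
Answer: -20*I*√21 ≈ -91.651*I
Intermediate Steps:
k = I*√21 (k = √(-21) = I*√21 ≈ 4.5826*I)
((-5*2)*k)*a(2) = ((-5*2)*(I*√21))*(4/2) = (-10*I*√21)*(4*(½)) = -10*I*√21*2 = -20*I*√21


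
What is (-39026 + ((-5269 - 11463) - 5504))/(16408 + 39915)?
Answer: -61262/56323 ≈ -1.0877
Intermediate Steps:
(-39026 + ((-5269 - 11463) - 5504))/(16408 + 39915) = (-39026 + (-16732 - 5504))/56323 = (-39026 - 22236)*(1/56323) = -61262*1/56323 = -61262/56323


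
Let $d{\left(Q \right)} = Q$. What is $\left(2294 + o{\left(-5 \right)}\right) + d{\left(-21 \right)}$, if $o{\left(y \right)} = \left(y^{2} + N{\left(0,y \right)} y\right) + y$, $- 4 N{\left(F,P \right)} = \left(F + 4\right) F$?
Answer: $2293$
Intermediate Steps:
$N{\left(F,P \right)} = - \frac{F \left(4 + F\right)}{4}$ ($N{\left(F,P \right)} = - \frac{\left(F + 4\right) F}{4} = - \frac{\left(4 + F\right) F}{4} = - \frac{F \left(4 + F\right)}{4}$)
$o{\left(y \right)} = y + y^{2}$ ($o{\left(y \right)} = \left(y^{2} + \left(- \frac{1}{4}\right) 0 \left(4 + 0\right) y\right) + y = \left(y^{2} + \left(- \frac{1}{4}\right) 0 \cdot 4 y\right) + y = \left(y^{2} + 0 y\right) + y = \left(y^{2} + 0\right) + y = y^{2} + y = y + y^{2}$)
$\left(2294 + o{\left(-5 \right)}\right) + d{\left(-21 \right)} = \left(2294 - 5 \left(1 - 5\right)\right) - 21 = \left(2294 - -20\right) - 21 = \left(2294 + 20\right) - 21 = 2314 - 21 = 2293$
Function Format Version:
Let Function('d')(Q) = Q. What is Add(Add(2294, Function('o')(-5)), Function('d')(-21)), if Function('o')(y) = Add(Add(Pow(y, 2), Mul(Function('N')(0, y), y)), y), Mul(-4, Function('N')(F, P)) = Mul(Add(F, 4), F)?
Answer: 2293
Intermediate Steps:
Function('N')(F, P) = Mul(Rational(-1, 4), F, Add(4, F)) (Function('N')(F, P) = Mul(Rational(-1, 4), Mul(Add(F, 4), F)) = Mul(Rational(-1, 4), Mul(Add(4, F), F)) = Mul(Rational(-1, 4), Mul(F, Add(4, F))) = Mul(Rational(-1, 4), F, Add(4, F)))
Function('o')(y) = Add(y, Pow(y, 2)) (Function('o')(y) = Add(Add(Pow(y, 2), Mul(Mul(Rational(-1, 4), 0, Add(4, 0)), y)), y) = Add(Add(Pow(y, 2), Mul(Mul(Rational(-1, 4), 0, 4), y)), y) = Add(Add(Pow(y, 2), Mul(0, y)), y) = Add(Add(Pow(y, 2), 0), y) = Add(Pow(y, 2), y) = Add(y, Pow(y, 2)))
Add(Add(2294, Function('o')(-5)), Function('d')(-21)) = Add(Add(2294, Mul(-5, Add(1, -5))), -21) = Add(Add(2294, Mul(-5, -4)), -21) = Add(Add(2294, 20), -21) = Add(2314, -21) = 2293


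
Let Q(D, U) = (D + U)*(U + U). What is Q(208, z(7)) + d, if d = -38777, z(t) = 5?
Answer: -36647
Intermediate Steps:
Q(D, U) = 2*U*(D + U) (Q(D, U) = (D + U)*(2*U) = 2*U*(D + U))
Q(208, z(7)) + d = 2*5*(208 + 5) - 38777 = 2*5*213 - 38777 = 2130 - 38777 = -36647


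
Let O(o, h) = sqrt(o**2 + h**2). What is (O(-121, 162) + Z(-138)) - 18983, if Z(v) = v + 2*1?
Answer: -19119 + sqrt(40885) ≈ -18917.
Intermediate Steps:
O(o, h) = sqrt(h**2 + o**2)
Z(v) = 2 + v (Z(v) = v + 2 = 2 + v)
(O(-121, 162) + Z(-138)) - 18983 = (sqrt(162**2 + (-121)**2) + (2 - 138)) - 18983 = (sqrt(26244 + 14641) - 136) - 18983 = (sqrt(40885) - 136) - 18983 = (-136 + sqrt(40885)) - 18983 = -19119 + sqrt(40885)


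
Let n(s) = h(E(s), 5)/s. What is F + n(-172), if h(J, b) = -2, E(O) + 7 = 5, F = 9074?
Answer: 780365/86 ≈ 9074.0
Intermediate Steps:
E(O) = -2 (E(O) = -7 + 5 = -2)
n(s) = -2/s
F + n(-172) = 9074 - 2/(-172) = 9074 - 2*(-1/172) = 9074 + 1/86 = 780365/86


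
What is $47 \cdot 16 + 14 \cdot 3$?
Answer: $794$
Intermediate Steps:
$47 \cdot 16 + 14 \cdot 3 = 752 + 42 = 794$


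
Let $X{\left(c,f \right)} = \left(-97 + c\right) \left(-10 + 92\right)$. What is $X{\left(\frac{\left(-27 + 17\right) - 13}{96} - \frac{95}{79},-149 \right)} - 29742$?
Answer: $- \frac{143391649}{3792} \approx -37814.0$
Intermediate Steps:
$X{\left(c,f \right)} = -7954 + 82 c$ ($X{\left(c,f \right)} = \left(-97 + c\right) 82 = -7954 + 82 c$)
$X{\left(\frac{\left(-27 + 17\right) - 13}{96} - \frac{95}{79},-149 \right)} - 29742 = \left(-7954 + 82 \left(\frac{\left(-27 + 17\right) - 13}{96} - \frac{95}{79}\right)\right) - 29742 = \left(-7954 + 82 \left(\left(-10 - 13\right) \frac{1}{96} - \frac{95}{79}\right)\right) - 29742 = \left(-7954 + 82 \left(\left(-23\right) \frac{1}{96} - \frac{95}{79}\right)\right) - 29742 = \left(-7954 + 82 \left(- \frac{23}{96} - \frac{95}{79}\right)\right) - 29742 = \left(-7954 + 82 \left(- \frac{10937}{7584}\right)\right) - 29742 = \left(-7954 - \frac{448417}{3792}\right) - 29742 = - \frac{30609985}{3792} - 29742 = - \frac{143391649}{3792}$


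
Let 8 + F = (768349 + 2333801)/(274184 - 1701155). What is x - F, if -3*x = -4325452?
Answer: 2057446039882/1426971 ≈ 1.4418e+6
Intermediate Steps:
F = -4839306/475657 (F = -8 + (768349 + 2333801)/(274184 - 1701155) = -8 + 3102150/(-1426971) = -8 + 3102150*(-1/1426971) = -8 - 1034050/475657 = -4839306/475657 ≈ -10.174)
x = 4325452/3 (x = -⅓*(-4325452) = 4325452/3 ≈ 1.4418e+6)
x - F = 4325452/3 - 1*(-4839306/475657) = 4325452/3 + 4839306/475657 = 2057446039882/1426971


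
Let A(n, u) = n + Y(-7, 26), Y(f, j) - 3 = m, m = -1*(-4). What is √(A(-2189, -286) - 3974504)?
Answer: 3*I*√441854 ≈ 1994.2*I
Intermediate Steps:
m = 4
Y(f, j) = 7 (Y(f, j) = 3 + 4 = 7)
A(n, u) = 7 + n (A(n, u) = n + 7 = 7 + n)
√(A(-2189, -286) - 3974504) = √((7 - 2189) - 3974504) = √(-2182 - 3974504) = √(-3976686) = 3*I*√441854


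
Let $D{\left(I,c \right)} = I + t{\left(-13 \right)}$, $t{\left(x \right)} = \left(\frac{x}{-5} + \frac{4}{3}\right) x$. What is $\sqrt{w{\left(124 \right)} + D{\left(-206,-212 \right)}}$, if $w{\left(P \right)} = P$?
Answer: $\frac{i \sqrt{29955}}{15} \approx 11.538 i$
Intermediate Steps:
$t{\left(x \right)} = x \left(\frac{4}{3} - \frac{x}{5}\right)$ ($t{\left(x \right)} = \left(x \left(- \frac{1}{5}\right) + 4 \cdot \frac{1}{3}\right) x = \left(- \frac{x}{5} + \frac{4}{3}\right) x = \left(\frac{4}{3} - \frac{x}{5}\right) x = x \left(\frac{4}{3} - \frac{x}{5}\right)$)
$D{\left(I,c \right)} = - \frac{767}{15} + I$ ($D{\left(I,c \right)} = I + \frac{1}{15} \left(-13\right) \left(20 - -39\right) = I + \frac{1}{15} \left(-13\right) \left(20 + 39\right) = I + \frac{1}{15} \left(-13\right) 59 = I - \frac{767}{15} = - \frac{767}{15} + I$)
$\sqrt{w{\left(124 \right)} + D{\left(-206,-212 \right)}} = \sqrt{124 - \frac{3857}{15}} = \sqrt{- \frac{1997}{15}} = \frac{i \sqrt{29955}}{15}$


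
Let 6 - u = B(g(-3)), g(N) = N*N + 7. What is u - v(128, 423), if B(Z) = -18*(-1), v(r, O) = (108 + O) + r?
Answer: -671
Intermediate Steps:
v(r, O) = 108 + O + r
g(N) = 7 + N**2 (g(N) = N**2 + 7 = 7 + N**2)
B(Z) = 18
u = -12 (u = 6 - 1*18 = 6 - 18 = -12)
u - v(128, 423) = -12 - (108 + 423 + 128) = -12 - 1*659 = -12 - 659 = -671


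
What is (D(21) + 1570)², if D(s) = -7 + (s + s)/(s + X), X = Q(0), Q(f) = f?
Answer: 2449225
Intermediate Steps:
X = 0
D(s) = -5 (D(s) = -7 + (s + s)/(s + 0) = -7 + (2*s)/s = -7 + 2 = -5)
(D(21) + 1570)² = (-5 + 1570)² = 1565² = 2449225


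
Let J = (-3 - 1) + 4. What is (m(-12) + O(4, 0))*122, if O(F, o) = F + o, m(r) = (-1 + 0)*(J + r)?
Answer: 1952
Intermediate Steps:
J = 0 (J = -4 + 4 = 0)
m(r) = -r (m(r) = (-1 + 0)*(0 + r) = -r)
(m(-12) + O(4, 0))*122 = (-1*(-12) + (4 + 0))*122 = (12 + 4)*122 = 16*122 = 1952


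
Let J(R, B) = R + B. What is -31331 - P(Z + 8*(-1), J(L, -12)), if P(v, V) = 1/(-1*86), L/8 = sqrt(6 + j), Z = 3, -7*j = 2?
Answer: -2694465/86 ≈ -31331.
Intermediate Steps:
j = -2/7 (j = -1/7*2 = -2/7 ≈ -0.28571)
L = 16*sqrt(70)/7 (L = 8*sqrt(6 - 2/7) = 8*sqrt(40/7) = 8*(2*sqrt(70)/7) = 16*sqrt(70)/7 ≈ 19.124)
J(R, B) = B + R
P(v, V) = -1/86 (P(v, V) = 1/(-86) = -1/86)
-31331 - P(Z + 8*(-1), J(L, -12)) = -31331 - 1*(-1/86) = -31331 + 1/86 = -2694465/86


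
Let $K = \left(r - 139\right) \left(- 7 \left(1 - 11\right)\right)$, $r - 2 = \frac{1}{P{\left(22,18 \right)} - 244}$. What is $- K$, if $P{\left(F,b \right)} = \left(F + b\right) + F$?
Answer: $\frac{124675}{13} \approx 9590.4$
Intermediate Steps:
$P{\left(F,b \right)} = b + 2 F$
$r = \frac{363}{182}$ ($r = 2 + \frac{1}{\left(18 + 2 \cdot 22\right) - 244} = 2 + \frac{1}{\left(18 + 44\right) - 244} = 2 + \frac{1}{62 - 244} = 2 + \frac{1}{-182} = 2 - \frac{1}{182} = \frac{363}{182} \approx 1.9945$)
$K = - \frac{124675}{13}$ ($K = \left(\frac{363}{182} - 139\right) \left(- 7 \left(1 - 11\right)\right) = - \frac{24935 \left(\left(-7\right) \left(-10\right)\right)}{182} = \left(- \frac{24935}{182}\right) 70 = - \frac{124675}{13} \approx -9590.4$)
$- K = \left(-1\right) \left(- \frac{124675}{13}\right) = \frac{124675}{13}$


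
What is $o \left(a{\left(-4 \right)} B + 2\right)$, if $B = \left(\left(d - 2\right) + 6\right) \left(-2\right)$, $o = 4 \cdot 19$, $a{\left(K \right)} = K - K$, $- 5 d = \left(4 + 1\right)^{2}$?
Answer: $152$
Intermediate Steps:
$d = -5$ ($d = - \frac{\left(4 + 1\right)^{2}}{5} = - \frac{5^{2}}{5} = \left(- \frac{1}{5}\right) 25 = -5$)
$a{\left(K \right)} = 0$
$o = 76$
$B = 2$ ($B = \left(\left(-5 - 2\right) + 6\right) \left(-2\right) = \left(-7 + 6\right) \left(-2\right) = \left(-1\right) \left(-2\right) = 2$)
$o \left(a{\left(-4 \right)} B + 2\right) = 76 \left(0 \cdot 2 + 2\right) = 76 \left(0 + 2\right) = 76 \cdot 2 = 152$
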